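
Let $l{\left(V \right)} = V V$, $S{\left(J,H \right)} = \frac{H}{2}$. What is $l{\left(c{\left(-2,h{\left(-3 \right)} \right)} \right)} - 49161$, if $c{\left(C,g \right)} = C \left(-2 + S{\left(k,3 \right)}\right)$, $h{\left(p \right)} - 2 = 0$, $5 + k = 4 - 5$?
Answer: $-49160$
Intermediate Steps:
$k = -6$ ($k = -5 + \left(4 - 5\right) = -5 - 1 = -6$)
$h{\left(p \right)} = 2$ ($h{\left(p \right)} = 2 + 0 = 2$)
$S{\left(J,H \right)} = \frac{H}{2}$ ($S{\left(J,H \right)} = H \frac{1}{2} = \frac{H}{2}$)
$c{\left(C,g \right)} = - \frac{C}{2}$ ($c{\left(C,g \right)} = C \left(-2 + \frac{1}{2} \cdot 3\right) = C \left(-2 + \frac{3}{2}\right) = C \left(- \frac{1}{2}\right) = - \frac{C}{2}$)
$l{\left(V \right)} = V^{2}$
$l{\left(c{\left(-2,h{\left(-3 \right)} \right)} \right)} - 49161 = \left(\left(- \frac{1}{2}\right) \left(-2\right)\right)^{2} - 49161 = 1^{2} - 49161 = 1 - 49161 = -49160$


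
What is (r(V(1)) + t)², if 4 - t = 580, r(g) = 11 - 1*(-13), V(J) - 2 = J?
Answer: 304704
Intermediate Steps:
V(J) = 2 + J
r(g) = 24 (r(g) = 11 + 13 = 24)
t = -576 (t = 4 - 1*580 = 4 - 580 = -576)
(r(V(1)) + t)² = (24 - 576)² = (-552)² = 304704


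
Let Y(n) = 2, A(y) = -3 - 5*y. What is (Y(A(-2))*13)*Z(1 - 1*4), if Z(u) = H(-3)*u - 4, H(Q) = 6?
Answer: -572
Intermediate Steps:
Z(u) = -4 + 6*u (Z(u) = 6*u - 4 = -4 + 6*u)
(Y(A(-2))*13)*Z(1 - 1*4) = (2*13)*(-4 + 6*(1 - 1*4)) = 26*(-4 + 6*(1 - 4)) = 26*(-4 + 6*(-3)) = 26*(-4 - 18) = 26*(-22) = -572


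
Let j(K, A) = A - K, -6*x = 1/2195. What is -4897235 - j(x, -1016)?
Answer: -64483204231/13170 ≈ -4.8962e+6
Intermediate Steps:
x = -1/13170 (x = -⅙/2195 = -⅙*1/2195 = -1/13170 ≈ -7.5930e-5)
-4897235 - j(x, -1016) = -4897235 - (-1016 - 1*(-1/13170)) = -4897235 - (-1016 + 1/13170) = -4897235 - 1*(-13380719/13170) = -4897235 + 13380719/13170 = -64483204231/13170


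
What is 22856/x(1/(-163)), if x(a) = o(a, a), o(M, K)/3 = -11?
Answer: -22856/33 ≈ -692.61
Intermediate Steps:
o(M, K) = -33 (o(M, K) = 3*(-11) = -33)
x(a) = -33
22856/x(1/(-163)) = 22856/(-33) = 22856*(-1/33) = -22856/33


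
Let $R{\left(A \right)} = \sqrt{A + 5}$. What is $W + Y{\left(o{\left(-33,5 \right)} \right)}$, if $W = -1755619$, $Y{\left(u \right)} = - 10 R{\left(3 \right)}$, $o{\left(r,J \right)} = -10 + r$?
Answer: $-1755619 - 20 \sqrt{2} \approx -1.7556 \cdot 10^{6}$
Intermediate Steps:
$R{\left(A \right)} = \sqrt{5 + A}$
$Y{\left(u \right)} = - 20 \sqrt{2}$ ($Y{\left(u \right)} = - 10 \sqrt{5 + 3} = - 10 \sqrt{8} = - 10 \cdot 2 \sqrt{2} = - 20 \sqrt{2}$)
$W + Y{\left(o{\left(-33,5 \right)} \right)} = -1755619 - 20 \sqrt{2}$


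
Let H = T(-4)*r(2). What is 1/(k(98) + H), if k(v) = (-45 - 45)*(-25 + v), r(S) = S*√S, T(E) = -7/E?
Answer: -13140/86329751 - 7*√2/86329751 ≈ -0.00015232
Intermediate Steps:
r(S) = S^(3/2)
H = 7*√2/2 (H = (-7/(-4))*2^(3/2) = (-7*(-¼))*(2*√2) = 7*(2*√2)/4 = 7*√2/2 ≈ 4.9497)
k(v) = 2250 - 90*v (k(v) = -90*(-25 + v) = 2250 - 90*v)
1/(k(98) + H) = 1/((2250 - 90*98) + 7*√2/2) = 1/((2250 - 8820) + 7*√2/2) = 1/(-6570 + 7*√2/2)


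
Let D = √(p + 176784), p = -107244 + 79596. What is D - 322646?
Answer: -322646 + 4*√9321 ≈ -3.2226e+5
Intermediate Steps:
p = -27648
D = 4*√9321 (D = √(-27648 + 176784) = √149136 = 4*√9321 ≈ 386.18)
D - 322646 = 4*√9321 - 322646 = -322646 + 4*√9321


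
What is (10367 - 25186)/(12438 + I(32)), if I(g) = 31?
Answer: -14819/12469 ≈ -1.1885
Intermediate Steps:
(10367 - 25186)/(12438 + I(32)) = (10367 - 25186)/(12438 + 31) = -14819/12469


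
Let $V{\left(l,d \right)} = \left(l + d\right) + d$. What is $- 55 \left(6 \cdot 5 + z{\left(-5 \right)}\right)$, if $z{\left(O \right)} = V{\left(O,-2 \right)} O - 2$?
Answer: $-4015$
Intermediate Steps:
$V{\left(l,d \right)} = l + 2 d$ ($V{\left(l,d \right)} = \left(d + l\right) + d = l + 2 d$)
$z{\left(O \right)} = -2 + O \left(-4 + O\right)$ ($z{\left(O \right)} = \left(O + 2 \left(-2\right)\right) O - 2 = \left(O - 4\right) O - 2 = \left(-4 + O\right) O - 2 = O \left(-4 + O\right) - 2 = -2 + O \left(-4 + O\right)$)
$- 55 \left(6 \cdot 5 + z{\left(-5 \right)}\right) = - 55 \left(6 \cdot 5 - \left(2 + 5 \left(-4 - 5\right)\right)\right) = - 55 \left(30 - -43\right) = - 55 \left(30 + \left(-2 + 45\right)\right) = - 55 \left(30 + 43\right) = \left(-55\right) 73 = -4015$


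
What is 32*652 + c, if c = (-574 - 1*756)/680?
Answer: 1418619/68 ≈ 20862.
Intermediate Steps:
c = -133/68 (c = (-574 - 756)*(1/680) = -1330*1/680 = -133/68 ≈ -1.9559)
32*652 + c = 32*652 - 133/68 = 20864 - 133/68 = 1418619/68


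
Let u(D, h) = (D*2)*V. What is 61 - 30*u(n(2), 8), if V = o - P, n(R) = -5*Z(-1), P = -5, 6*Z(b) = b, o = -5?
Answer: 61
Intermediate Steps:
Z(b) = b/6
n(R) = ⅚ (n(R) = -5*(-1)/6 = -5*(-⅙) = ⅚)
V = 0 (V = -5 - 1*(-5) = -5 + 5 = 0)
u(D, h) = 0 (u(D, h) = (D*2)*0 = (2*D)*0 = 0)
61 - 30*u(n(2), 8) = 61 - 30*0 = 61 + 0 = 61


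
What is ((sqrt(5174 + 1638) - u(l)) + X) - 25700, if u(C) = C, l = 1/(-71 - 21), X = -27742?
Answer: -4916663/92 + 2*sqrt(1703) ≈ -53359.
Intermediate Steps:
l = -1/92 (l = 1/(-92) = -1/92 ≈ -0.010870)
((sqrt(5174 + 1638) - u(l)) + X) - 25700 = ((sqrt(5174 + 1638) - 1*(-1/92)) - 27742) - 25700 = ((sqrt(6812) + 1/92) - 27742) - 25700 = ((2*sqrt(1703) + 1/92) - 27742) - 25700 = ((1/92 + 2*sqrt(1703)) - 27742) - 25700 = (-2552263/92 + 2*sqrt(1703)) - 25700 = -4916663/92 + 2*sqrt(1703)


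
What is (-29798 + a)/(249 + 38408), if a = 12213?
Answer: -17585/38657 ≈ -0.45490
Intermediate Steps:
(-29798 + a)/(249 + 38408) = (-29798 + 12213)/(249 + 38408) = -17585/38657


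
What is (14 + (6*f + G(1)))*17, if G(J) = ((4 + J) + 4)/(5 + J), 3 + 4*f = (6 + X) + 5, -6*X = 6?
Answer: 442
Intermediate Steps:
X = -1 (X = -1/6*6 = -1)
f = 7/4 (f = -3/4 + ((6 - 1) + 5)/4 = -3/4 + (5 + 5)/4 = -3/4 + (1/4)*10 = -3/4 + 5/2 = 7/4 ≈ 1.7500)
G(J) = (8 + J)/(5 + J)
(14 + (6*f + G(1)))*17 = (14 + (6*(7/4) + (8 + 1)/(5 + 1)))*17 = (14 + (21/2 + 9/6))*17 = (14 + (21/2 + (1/6)*9))*17 = (14 + (21/2 + 3/2))*17 = (14 + 12)*17 = 26*17 = 442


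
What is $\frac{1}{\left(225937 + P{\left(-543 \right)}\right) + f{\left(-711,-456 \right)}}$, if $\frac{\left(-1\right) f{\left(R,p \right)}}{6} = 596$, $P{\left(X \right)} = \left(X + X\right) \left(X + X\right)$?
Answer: $\frac{1}{1401757} \approx 7.1339 \cdot 10^{-7}$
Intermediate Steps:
$P{\left(X \right)} = 4 X^{2}$ ($P{\left(X \right)} = 2 X 2 X = 4 X^{2}$)
$f{\left(R,p \right)} = -3576$ ($f{\left(R,p \right)} = \left(-6\right) 596 = -3576$)
$\frac{1}{\left(225937 + P{\left(-543 \right)}\right) + f{\left(-711,-456 \right)}} = \frac{1}{\left(225937 + 4 \left(-543\right)^{2}\right) - 3576} = \frac{1}{\left(225937 + 4 \cdot 294849\right) - 3576} = \frac{1}{\left(225937 + 1179396\right) - 3576} = \frac{1}{1405333 - 3576} = \frac{1}{1401757}$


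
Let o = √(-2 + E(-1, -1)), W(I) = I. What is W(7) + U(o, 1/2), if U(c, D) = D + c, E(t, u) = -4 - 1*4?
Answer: 15/2 + I*√10 ≈ 7.5 + 3.1623*I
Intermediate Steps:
E(t, u) = -8 (E(t, u) = -4 - 4 = -8)
o = I*√10 (o = √(-2 - 8) = √(-10) = I*√10 ≈ 3.1623*I)
W(7) + U(o, 1/2) = 7 + (1/2 + I*√10) = 7 + (½ + I*√10) = 15/2 + I*√10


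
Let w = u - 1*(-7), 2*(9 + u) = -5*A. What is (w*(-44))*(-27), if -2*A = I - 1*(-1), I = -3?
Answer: -5346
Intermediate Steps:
A = 1 (A = -(-3 - 1*(-1))/2 = -(-3 + 1)/2 = -1/2*(-2) = 1)
u = -23/2 (u = -9 + (-5*1)/2 = -9 + (1/2)*(-5) = -9 - 5/2 = -23/2 ≈ -11.500)
w = -9/2 (w = -23/2 - 1*(-7) = -23/2 + 7 = -9/2 ≈ -4.5000)
(w*(-44))*(-27) = -9/2*(-44)*(-27) = 198*(-27) = -5346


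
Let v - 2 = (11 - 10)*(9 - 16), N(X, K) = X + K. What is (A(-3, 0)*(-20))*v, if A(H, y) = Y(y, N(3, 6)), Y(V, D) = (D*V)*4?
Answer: 0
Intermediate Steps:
N(X, K) = K + X
Y(V, D) = 4*D*V
A(H, y) = 36*y (A(H, y) = 4*(6 + 3)*y = 4*9*y = 36*y)
v = -5 (v = 2 + (11 - 10)*(9 - 16) = 2 + 1*(-7) = 2 - 7 = -5)
(A(-3, 0)*(-20))*v = ((36*0)*(-20))*(-5) = (0*(-20))*(-5) = 0*(-5) = 0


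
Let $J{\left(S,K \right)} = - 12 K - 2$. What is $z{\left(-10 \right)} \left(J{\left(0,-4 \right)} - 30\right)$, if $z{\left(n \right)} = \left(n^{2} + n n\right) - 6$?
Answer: $3104$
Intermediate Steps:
$J{\left(S,K \right)} = -2 - 12 K$
$z{\left(n \right)} = -6 + 2 n^{2}$ ($z{\left(n \right)} = \left(n^{2} + n^{2}\right) - 6 = 2 n^{2} - 6 = -6 + 2 n^{2}$)
$z{\left(-10 \right)} \left(J{\left(0,-4 \right)} - 30\right) = \left(-6 + 2 \left(-10\right)^{2}\right) \left(\left(-2 - -48\right) - 30\right) = \left(-6 + 2 \cdot 100\right) \left(\left(-2 + 48\right) - 30\right) = \left(-6 + 200\right) \left(46 - 30\right) = 194 \cdot 16 = 3104$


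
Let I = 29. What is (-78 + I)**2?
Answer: 2401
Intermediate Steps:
(-78 + I)**2 = (-78 + 29)**2 = (-49)**2 = 2401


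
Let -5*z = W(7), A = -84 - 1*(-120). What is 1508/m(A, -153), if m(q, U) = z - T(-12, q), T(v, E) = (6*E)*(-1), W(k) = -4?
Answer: 1885/271 ≈ 6.9557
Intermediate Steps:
A = 36 (A = -84 + 120 = 36)
T(v, E) = -6*E
z = ⅘ (z = -⅕*(-4) = ⅘ ≈ 0.80000)
m(q, U) = ⅘ + 6*q (m(q, U) = ⅘ - (-6)*q = ⅘ + 6*q)
1508/m(A, -153) = 1508/(⅘ + 6*36) = 1508/(⅘ + 216) = 1508/(1084/5) = 1508*(5/1084) = 1885/271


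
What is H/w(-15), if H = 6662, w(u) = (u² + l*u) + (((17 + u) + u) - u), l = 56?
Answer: -6662/613 ≈ -10.868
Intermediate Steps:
w(u) = 17 + u² + 57*u (w(u) = (u² + 56*u) + (((17 + u) + u) - u) = (u² + 56*u) + ((17 + 2*u) - u) = (u² + 56*u) + (17 + u) = 17 + u² + 57*u)
H/w(-15) = 6662/(17 + (-15)² + 57*(-15)) = 6662/(17 + 225 - 855) = 6662/(-613) = 6662*(-1/613) = -6662/613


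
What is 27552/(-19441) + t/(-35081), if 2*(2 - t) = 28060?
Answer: -693833364/682009721 ≈ -1.0173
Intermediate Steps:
t = -14028 (t = 2 - ½*28060 = 2 - 14030 = -14028)
27552/(-19441) + t/(-35081) = 27552/(-19441) - 14028/(-35081) = 27552*(-1/19441) - 14028*(-1/35081) = -27552/19441 + 14028/35081 = -693833364/682009721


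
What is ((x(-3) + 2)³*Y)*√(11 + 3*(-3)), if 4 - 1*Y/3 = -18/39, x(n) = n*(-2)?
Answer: 89088*√2/13 ≈ 9691.5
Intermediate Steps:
x(n) = -2*n
Y = 174/13 (Y = 12 - (-54)/39 = 12 - 3*(-6/13) = 12 + 18/13 = 174/13 ≈ 13.385)
((x(-3) + 2)³*Y)*√(11 + 3*(-3)) = ((-2*(-3) + 2)³*(174/13))*√(11 + 3*(-3)) = ((6 + 2)³*(174/13))*√(11 - 9) = (8³*(174/13))*√2 = (512*(174/13))*√2 = 89088*√2/13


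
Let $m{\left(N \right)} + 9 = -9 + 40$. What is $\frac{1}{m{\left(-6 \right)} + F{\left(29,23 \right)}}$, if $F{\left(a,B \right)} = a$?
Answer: $\frac{1}{51} \approx 0.019608$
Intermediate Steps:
$m{\left(N \right)} = 22$ ($m{\left(N \right)} = -9 + \left(-9 + 40\right) = -9 + 31 = 22$)
$\frac{1}{m{\left(-6 \right)} + F{\left(29,23 \right)}} = \frac{1}{22 + 29} = \frac{1}{51}$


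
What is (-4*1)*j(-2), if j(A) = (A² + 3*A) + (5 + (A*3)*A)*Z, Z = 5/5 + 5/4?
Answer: -145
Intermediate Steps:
Z = 9/4 (Z = 5*(⅕) + 5*(¼) = 1 + 5/4 = 9/4 ≈ 2.2500)
j(A) = 45/4 + 3*A + 31*A²/4 (j(A) = (A² + 3*A) + (5 + (A*3)*A)*(9/4) = (A² + 3*A) + (5 + (3*A)*A)*(9/4) = (A² + 3*A) + (5 + 3*A²)*(9/4) = (A² + 3*A) + (45/4 + 27*A²/4) = 45/4 + 3*A + 31*A²/4)
(-4*1)*j(-2) = (-4*1)*(45/4 + 3*(-2) + (31/4)*(-2)²) = -4*(45/4 - 6 + (31/4)*4) = -4*(45/4 - 6 + 31) = -4*145/4 = -145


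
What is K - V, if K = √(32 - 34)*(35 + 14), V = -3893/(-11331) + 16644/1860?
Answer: -16319512/1756305 + 49*I*√2 ≈ -9.292 + 69.297*I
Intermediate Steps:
V = 16319512/1756305 (V = -3893*(-1/11331) + 16644*(1/1860) = 3893/11331 + 1387/155 = 16319512/1756305 ≈ 9.2920)
K = 49*I*√2 (K = √(-2)*49 = (I*√2)*49 = 49*I*√2 ≈ 69.297*I)
K - V = 49*I*√2 - 1*16319512/1756305 = 49*I*√2 - 16319512/1756305 = -16319512/1756305 + 49*I*√2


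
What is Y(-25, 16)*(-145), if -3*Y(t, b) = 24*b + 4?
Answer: 56260/3 ≈ 18753.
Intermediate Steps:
Y(t, b) = -4/3 - 8*b (Y(t, b) = -(24*b + 4)/3 = -(4 + 24*b)/3 = -4/3 - 8*b)
Y(-25, 16)*(-145) = (-4/3 - 8*16)*(-145) = (-4/3 - 128)*(-145) = -388/3*(-145) = 56260/3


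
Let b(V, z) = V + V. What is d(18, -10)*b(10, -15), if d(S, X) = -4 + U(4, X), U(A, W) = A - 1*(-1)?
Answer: 20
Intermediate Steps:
b(V, z) = 2*V
U(A, W) = 1 + A (U(A, W) = A + 1 = 1 + A)
d(S, X) = 1 (d(S, X) = -4 + (1 + 4) = -4 + 5 = 1)
d(18, -10)*b(10, -15) = 1*(2*10) = 1*20 = 20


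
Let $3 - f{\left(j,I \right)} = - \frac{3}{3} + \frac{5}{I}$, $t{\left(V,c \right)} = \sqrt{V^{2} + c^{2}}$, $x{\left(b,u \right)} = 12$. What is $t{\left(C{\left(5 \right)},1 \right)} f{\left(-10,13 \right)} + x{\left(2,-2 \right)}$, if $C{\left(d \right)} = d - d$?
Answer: $\frac{203}{13} \approx 15.615$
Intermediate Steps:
$C{\left(d \right)} = 0$
$f{\left(j,I \right)} = 4 - \frac{5}{I}$ ($f{\left(j,I \right)} = 3 - \left(- \frac{3}{3} + \frac{5}{I}\right) = 3 - \left(\left(-3\right) \frac{1}{3} + \frac{5}{I}\right) = 3 - \left(-1 + \frac{5}{I}\right) = 3 + \left(1 - \frac{5}{I}\right) = 4 - \frac{5}{I}$)
$t{\left(C{\left(5 \right)},1 \right)} f{\left(-10,13 \right)} + x{\left(2,-2 \right)} = \sqrt{0^{2} + 1^{2}} \left(4 - \frac{5}{13}\right) + 12 = \sqrt{0 + 1} \left(4 - \frac{5}{13}\right) + 12 = \sqrt{1} \left(4 - \frac{5}{13}\right) + 12 = 1 \cdot \frac{47}{13} + 12 = \frac{47}{13} + 12 = \frac{203}{13}$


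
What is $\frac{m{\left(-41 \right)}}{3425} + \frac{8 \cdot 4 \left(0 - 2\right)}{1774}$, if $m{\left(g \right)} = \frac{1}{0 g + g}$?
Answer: $- \frac{4494487}{124556975} \approx -0.036084$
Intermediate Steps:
$m{\left(g \right)} = \frac{1}{g}$ ($m{\left(g \right)} = \frac{1}{0 + g} = \frac{1}{g}$)
$\frac{m{\left(-41 \right)}}{3425} + \frac{8 \cdot 4 \left(0 - 2\right)}{1774} = \frac{1}{\left(-41\right) 3425} + \frac{8 \cdot 4 \left(0 - 2\right)}{1774} = \left(- \frac{1}{41}\right) \frac{1}{3425} + 32 \left(-2\right) \frac{1}{1774} = - \frac{1}{140425} - \frac{32}{887} = - \frac{4494487}{124556975}$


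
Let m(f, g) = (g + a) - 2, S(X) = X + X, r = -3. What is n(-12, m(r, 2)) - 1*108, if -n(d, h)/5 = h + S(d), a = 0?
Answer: 12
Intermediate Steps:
S(X) = 2*X
m(f, g) = -2 + g (m(f, g) = (g + 0) - 2 = g - 2 = -2 + g)
n(d, h) = -10*d - 5*h (n(d, h) = -5*(h + 2*d) = -10*d - 5*h)
n(-12, m(r, 2)) - 1*108 = (-10*(-12) - 5*(-2 + 2)) - 1*108 = (120 - 5*0) - 108 = (120 + 0) - 108 = 120 - 108 = 12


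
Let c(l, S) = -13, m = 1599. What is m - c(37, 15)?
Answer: 1612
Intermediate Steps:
m - c(37, 15) = 1599 - 1*(-13) = 1599 + 13 = 1612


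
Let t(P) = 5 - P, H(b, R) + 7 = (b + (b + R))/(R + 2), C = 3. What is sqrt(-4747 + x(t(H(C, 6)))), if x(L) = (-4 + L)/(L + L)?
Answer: I*sqrt(8373162)/42 ≈ 68.896*I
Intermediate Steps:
H(b, R) = -7 + (R + 2*b)/(2 + R) (H(b, R) = -7 + (b + (b + R))/(R + 2) = -7 + (b + (R + b))/(2 + R) = -7 + (R + 2*b)/(2 + R))
x(L) = (-4 + L)/(2*L) (x(L) = (-4 + L)/((2*L)) = (-4 + L)*(1/(2*L)) = (-4 + L)/(2*L))
sqrt(-4747 + x(t(H(C, 6)))) = sqrt(-4747 + (-4 + (5 - 2*(-7 + 3 - 3*6)/(2 + 6)))/(2*(5 - 2*(-7 + 3 - 3*6)/(2 + 6)))) = sqrt(-4747 + (-4 + (5 - 2*(-7 + 3 - 18)/8))/(2*(5 - 2*(-7 + 3 - 18)/8))) = sqrt(-4747 + (-4 + (5 - 2*(-22)/8))/(2*(5 - 2*(-22)/8))) = sqrt(-4747 + (-4 + (5 - 1*(-11/2)))/(2*(5 - 1*(-11/2)))) = sqrt(-4747 + (-4 + (5 + 11/2))/(2*(5 + 11/2))) = sqrt(-4747 + (-4 + 21/2)/(2*(21/2))) = sqrt(-4747 + (1/2)*(2/21)*(13/2)) = sqrt(-4747 + 13/42) = sqrt(-199361/42) = I*sqrt(8373162)/42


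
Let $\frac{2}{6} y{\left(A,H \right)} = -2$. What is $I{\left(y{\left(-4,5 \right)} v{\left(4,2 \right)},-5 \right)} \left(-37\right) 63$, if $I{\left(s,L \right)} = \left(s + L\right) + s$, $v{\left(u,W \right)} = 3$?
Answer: $95571$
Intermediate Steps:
$y{\left(A,H \right)} = -6$ ($y{\left(A,H \right)} = 3 \left(-2\right) = -6$)
$I{\left(s,L \right)} = L + 2 s$ ($I{\left(s,L \right)} = \left(L + s\right) + s = L + 2 s$)
$I{\left(y{\left(-4,5 \right)} v{\left(4,2 \right)},-5 \right)} \left(-37\right) 63 = \left(-5 + 2 \left(\left(-6\right) 3\right)\right) \left(-37\right) 63 = \left(-5 + 2 \left(-18\right)\right) \left(-37\right) 63 = \left(-5 - 36\right) \left(-37\right) 63 = \left(-41\right) \left(-37\right) 63 = 1517 \cdot 63 = 95571$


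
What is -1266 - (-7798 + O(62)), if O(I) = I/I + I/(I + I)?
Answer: 13061/2 ≈ 6530.5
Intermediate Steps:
O(I) = 3/2 (O(I) = 1 + I/((2*I)) = 1 + I*(1/(2*I)) = 1 + ½ = 3/2)
-1266 - (-7798 + O(62)) = -1266 - (-7798 + 3/2) = -1266 - 1*(-15593/2) = -1266 + 15593/2 = 13061/2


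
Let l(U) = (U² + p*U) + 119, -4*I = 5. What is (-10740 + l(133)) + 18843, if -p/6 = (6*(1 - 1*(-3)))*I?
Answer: 49851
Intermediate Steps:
I = -5/4 (I = -¼*5 = -5/4 ≈ -1.2500)
p = 180 (p = -6*6*(1 - 1*(-3))*(-5)/4 = -6*6*(1 + 3)*(-5)/4 = -6*6*4*(-5)/4 = -144*(-5)/4 = -6*(-30) = 180)
l(U) = 119 + U² + 180*U (l(U) = (U² + 180*U) + 119 = 119 + U² + 180*U)
(-10740 + l(133)) + 18843 = (-10740 + (119 + 133² + 180*133)) + 18843 = (-10740 + (119 + 17689 + 23940)) + 18843 = (-10740 + 41748) + 18843 = 31008 + 18843 = 49851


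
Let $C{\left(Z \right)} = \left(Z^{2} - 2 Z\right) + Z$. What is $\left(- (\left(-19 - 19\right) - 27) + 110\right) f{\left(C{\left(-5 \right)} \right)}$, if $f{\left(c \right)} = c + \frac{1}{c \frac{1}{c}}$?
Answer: $5425$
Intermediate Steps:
$C{\left(Z \right)} = Z^{2} - Z$
$f{\left(c \right)} = 1 + c$ ($f{\left(c \right)} = c + 1^{-1} = c + 1 = 1 + c$)
$\left(- (\left(-19 - 19\right) - 27) + 110\right) f{\left(C{\left(-5 \right)} \right)} = \left(- (\left(-19 - 19\right) - 27) + 110\right) \left(1 - 5 \left(-1 - 5\right)\right) = \left(- (-38 - 27) + 110\right) \left(1 - -30\right) = \left(\left(-1\right) \left(-65\right) + 110\right) \left(1 + 30\right) = \left(65 + 110\right) 31 = 175 \cdot 31 = 5425$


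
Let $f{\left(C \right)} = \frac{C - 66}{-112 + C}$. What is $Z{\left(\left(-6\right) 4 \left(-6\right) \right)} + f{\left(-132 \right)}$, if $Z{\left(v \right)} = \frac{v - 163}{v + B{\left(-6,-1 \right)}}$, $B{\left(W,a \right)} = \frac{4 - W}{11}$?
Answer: $\frac{33077}{48617} \approx 0.68036$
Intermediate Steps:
$f{\left(C \right)} = \frac{-66 + C}{-112 + C}$
$B{\left(W,a \right)} = \frac{4}{11} - \frac{W}{11}$ ($B{\left(W,a \right)} = \left(4 - W\right) \frac{1}{11} = \frac{4}{11} - \frac{W}{11}$)
$Z{\left(v \right)} = \frac{-163 + v}{\frac{10}{11} + v}$ ($Z{\left(v \right)} = \frac{v - 163}{v + \left(\frac{4}{11} - - \frac{6}{11}\right)} = \frac{-163 + v}{v + \left(\frac{4}{11} + \frac{6}{11}\right)} = \frac{-163 + v}{v + \frac{10}{11}} = \frac{-163 + v}{\frac{10}{11} + v}$)
$Z{\left(\left(-6\right) 4 \left(-6\right) \right)} + f{\left(-132 \right)} = \frac{11 \left(-163 + \left(-6\right) 4 \left(-6\right)\right)}{10 + 11 \left(-6\right) 4 \left(-6\right)} + \frac{-66 - 132}{-112 - 132} = \frac{11 \left(-163 - -144\right)}{10 + 11 \left(\left(-24\right) \left(-6\right)\right)} + \frac{1}{-244} \left(-198\right) = \frac{11 \left(-163 + 144\right)}{10 + 11 \cdot 144} - - \frac{99}{122} = 11 \frac{1}{10 + 1584} \left(-19\right) + \frac{99}{122} = 11 \cdot \frac{1}{1594} \left(-19\right) + \frac{99}{122} = - \frac{209}{1594} + \frac{99}{122} = \frac{33077}{48617}$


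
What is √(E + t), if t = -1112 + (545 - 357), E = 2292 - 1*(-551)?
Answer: √1919 ≈ 43.806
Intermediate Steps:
E = 2843 (E = 2292 + 551 = 2843)
t = -924 (t = -1112 + 188 = -924)
√(E + t) = √(2843 - 924) = √1919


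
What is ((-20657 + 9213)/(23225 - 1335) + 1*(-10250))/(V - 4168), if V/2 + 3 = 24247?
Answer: -28047993/121270600 ≈ -0.23128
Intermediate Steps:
V = 48488 (V = -6 + 2*24247 = -6 + 48494 = 48488)
((-20657 + 9213)/(23225 - 1335) + 1*(-10250))/(V - 4168) = ((-20657 + 9213)/(23225 - 1335) + 1*(-10250))/(48488 - 4168) = (-11444/21890 - 10250)/44320 = (-11444*1/21890 - 10250)*(1/44320) = (-5722/10945 - 10250)*(1/44320) = -112191972/10945*1/44320 = -28047993/121270600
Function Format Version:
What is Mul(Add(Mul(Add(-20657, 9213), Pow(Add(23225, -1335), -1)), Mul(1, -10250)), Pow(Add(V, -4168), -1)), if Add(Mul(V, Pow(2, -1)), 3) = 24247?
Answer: Rational(-28047993, 121270600) ≈ -0.23128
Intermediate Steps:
V = 48488 (V = Add(-6, Mul(2, 24247)) = Add(-6, 48494) = 48488)
Mul(Add(Mul(Add(-20657, 9213), Pow(Add(23225, -1335), -1)), Mul(1, -10250)), Pow(Add(V, -4168), -1)) = Mul(Add(Mul(Add(-20657, 9213), Pow(Add(23225, -1335), -1)), Mul(1, -10250)), Pow(Add(48488, -4168), -1)) = Mul(Add(Mul(-11444, Pow(21890, -1)), -10250), Pow(44320, -1)) = Mul(Add(Mul(-11444, Rational(1, 21890)), -10250), Rational(1, 44320)) = Mul(Add(Rational(-5722, 10945), -10250), Rational(1, 44320)) = Mul(Rational(-112191972, 10945), Rational(1, 44320)) = Rational(-28047993, 121270600)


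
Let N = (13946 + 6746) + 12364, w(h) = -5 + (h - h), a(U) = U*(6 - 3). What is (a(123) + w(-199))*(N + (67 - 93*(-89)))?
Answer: 15069600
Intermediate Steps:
a(U) = 3*U (a(U) = U*3 = 3*U)
w(h) = -5 (w(h) = -5 + 0 = -5)
N = 33056 (N = 20692 + 12364 = 33056)
(a(123) + w(-199))*(N + (67 - 93*(-89))) = (3*123 - 5)*(33056 + (67 - 93*(-89))) = (369 - 5)*(33056 + (67 + 8277)) = 364*(33056 + 8344) = 364*41400 = 15069600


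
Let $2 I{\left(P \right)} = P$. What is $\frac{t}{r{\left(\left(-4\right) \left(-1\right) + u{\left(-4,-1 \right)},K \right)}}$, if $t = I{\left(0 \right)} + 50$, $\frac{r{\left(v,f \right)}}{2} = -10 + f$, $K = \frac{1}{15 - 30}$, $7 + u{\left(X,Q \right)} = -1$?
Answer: $- \frac{375}{151} \approx -2.4834$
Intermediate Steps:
$I{\left(P \right)} = \frac{P}{2}$
$u{\left(X,Q \right)} = -8$ ($u{\left(X,Q \right)} = -7 - 1 = -8$)
$K = - \frac{1}{15}$ ($K = \frac{1}{-15} = - \frac{1}{15} \approx -0.066667$)
$r{\left(v,f \right)} = -20 + 2 f$ ($r{\left(v,f \right)} = 2 \left(-10 + f\right) = -20 + 2 f$)
$t = 50$ ($t = \frac{1}{2} \cdot 0 + 50 = 0 + 50 = 50$)
$\frac{t}{r{\left(\left(-4\right) \left(-1\right) + u{\left(-4,-1 \right)},K \right)}} = \frac{50}{-20 + 2 \left(- \frac{1}{15}\right)} = \frac{50}{-20 - \frac{2}{15}} = \frac{50}{- \frac{302}{15}} = 50 \left(- \frac{15}{302}\right) = - \frac{375}{151}$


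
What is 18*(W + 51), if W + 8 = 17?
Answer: 1080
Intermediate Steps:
W = 9 (W = -8 + 17 = 9)
18*(W + 51) = 18*(9 + 51) = 18*60 = 1080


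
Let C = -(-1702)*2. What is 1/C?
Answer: 1/3404 ≈ 0.00029377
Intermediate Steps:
C = 3404 (C = -1702*(-2) = 3404)
1/C = 1/3404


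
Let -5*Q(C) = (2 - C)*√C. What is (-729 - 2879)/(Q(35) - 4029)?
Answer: 12113860/13526097 + 19844*√35/13526097 ≈ 0.90427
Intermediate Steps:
Q(C) = -√C*(2 - C)/5 (Q(C) = -(2 - C)*√C/5 = -√C*(2 - C)/5)
(-729 - 2879)/(Q(35) - 4029) = (-729 - 2879)/(√35*(-2 + 35)/5 - 4029) = -3608/((⅕)*√35*33 - 4029) = -3608/(33*√35/5 - 4029) = -3608/(-4029 + 33*√35/5)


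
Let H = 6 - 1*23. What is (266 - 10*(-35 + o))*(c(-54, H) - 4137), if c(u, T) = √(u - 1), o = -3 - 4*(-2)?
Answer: -2341542 + 566*I*√55 ≈ -2.3415e+6 + 4197.6*I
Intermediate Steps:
o = 5 (o = -3 + 8 = 5)
H = -17 (H = 6 - 23 = -17)
c(u, T) = √(-1 + u)
(266 - 10*(-35 + o))*(c(-54, H) - 4137) = (266 - 10*(-35 + 5))*(√(-1 - 54) - 4137) = (266 - 10*(-30))*(√(-55) - 4137) = (266 + 300)*(I*√55 - 4137) = 566*(-4137 + I*√55) = -2341542 + 566*I*√55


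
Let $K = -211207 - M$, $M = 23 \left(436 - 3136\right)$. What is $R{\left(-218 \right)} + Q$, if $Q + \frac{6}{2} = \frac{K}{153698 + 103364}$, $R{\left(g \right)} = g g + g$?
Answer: $\frac{12159654679}{257062} \approx 47302.0$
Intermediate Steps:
$M = -62100$ ($M = 23 \left(436 - 3136\right) = 23 \left(-2700\right) = -62100$)
$K = -149107$ ($K = -211207 - -62100 = -211207 + 62100 = -149107$)
$R{\left(g \right)} = g + g^{2}$ ($R{\left(g \right)} = g^{2} + g = g + g^{2}$)
$Q = - \frac{920293}{257062}$ ($Q = -3 - \frac{149107}{153698 + 103364} = -3 - \frac{149107}{257062} = - \frac{920293}{257062} \approx -3.58$)
$R{\left(-218 \right)} + Q = - 218 \left(1 - 218\right) - \frac{920293}{257062} = \left(-218\right) \left(-217\right) - \frac{920293}{257062} = 47306 - \frac{920293}{257062} = \frac{12159654679}{257062}$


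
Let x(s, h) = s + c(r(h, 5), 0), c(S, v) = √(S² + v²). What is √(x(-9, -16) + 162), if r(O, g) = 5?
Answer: √158 ≈ 12.570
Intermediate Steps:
x(s, h) = 5 + s (x(s, h) = s + √(5² + 0²) = s + √(25 + 0) = s + √25 = s + 5 = 5 + s)
√(x(-9, -16) + 162) = √((5 - 9) + 162) = √(-4 + 162) = √158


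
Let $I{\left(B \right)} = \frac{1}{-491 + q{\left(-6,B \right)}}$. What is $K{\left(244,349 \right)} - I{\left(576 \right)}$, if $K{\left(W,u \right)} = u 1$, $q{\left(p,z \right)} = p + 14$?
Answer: $\frac{168568}{483} \approx 349.0$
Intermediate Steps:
$q{\left(p,z \right)} = 14 + p$
$I{\left(B \right)} = - \frac{1}{483}$ ($I{\left(B \right)} = \frac{1}{-491 + \left(14 - 6\right)} = \frac{1}{-491 + 8} = \frac{1}{-483} = - \frac{1}{483}$)
$K{\left(W,u \right)} = u$
$K{\left(244,349 \right)} - I{\left(576 \right)} = 349 - - \frac{1}{483} = 349 + \frac{1}{483} = \frac{168568}{483}$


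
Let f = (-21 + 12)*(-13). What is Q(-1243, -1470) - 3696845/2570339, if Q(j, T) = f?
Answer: 297032818/2570339 ≈ 115.56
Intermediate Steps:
f = 117 (f = -9*(-13) = 117)
Q(j, T) = 117
Q(-1243, -1470) - 3696845/2570339 = 117 - 3696845/2570339 = 297032818/2570339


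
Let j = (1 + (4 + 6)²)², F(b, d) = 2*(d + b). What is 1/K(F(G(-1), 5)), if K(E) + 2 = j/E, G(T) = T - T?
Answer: 10/10181 ≈ 0.00098222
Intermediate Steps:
G(T) = 0
F(b, d) = 2*b + 2*d (F(b, d) = 2*(b + d) = 2*b + 2*d)
j = 10201 (j = (1 + 10²)² = (1 + 100)² = 101² = 10201)
K(E) = -2 + 10201/E
1/K(F(G(-1), 5)) = 1/(-2 + 10201/(2*0 + 2*5)) = 1/(-2 + 10201/(0 + 10)) = 1/(-2 + 10201/10) = 1/(10181/10) = 10/10181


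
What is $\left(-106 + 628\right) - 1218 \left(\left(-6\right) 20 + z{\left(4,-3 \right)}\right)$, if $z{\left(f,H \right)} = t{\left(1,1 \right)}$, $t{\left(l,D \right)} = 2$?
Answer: $144246$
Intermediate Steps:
$z{\left(f,H \right)} = 2$
$\left(-106 + 628\right) - 1218 \left(\left(-6\right) 20 + z{\left(4,-3 \right)}\right) = \left(-106 + 628\right) - 1218 \left(\left(-6\right) 20 + 2\right) = 522 - 1218 \left(-120 + 2\right) = 522 - -143724 = 522 + 143724 = 144246$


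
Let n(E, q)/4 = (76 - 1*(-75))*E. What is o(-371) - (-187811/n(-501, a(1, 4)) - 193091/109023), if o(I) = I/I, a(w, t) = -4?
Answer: 7882798467/3665643988 ≈ 2.1505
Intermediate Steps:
n(E, q) = 604*E (n(E, q) = 4*((76 - 1*(-75))*E) = 4*((76 + 75)*E) = 4*(151*E) = 604*E)
o(I) = 1
o(-371) - (-187811/n(-501, a(1, 4)) - 193091/109023) = 1 - (-187811/(604*(-501)) - 193091/109023) = 1 - (-187811/(-302604) - 193091*1/109023) = 1 - (-187811*(-1/302604) - 193091/109023) = 1 - (187811/302604 - 193091/109023) = 1 - 1*(-4217154479/3665643988) = 1 + 4217154479/3665643988 = 7882798467/3665643988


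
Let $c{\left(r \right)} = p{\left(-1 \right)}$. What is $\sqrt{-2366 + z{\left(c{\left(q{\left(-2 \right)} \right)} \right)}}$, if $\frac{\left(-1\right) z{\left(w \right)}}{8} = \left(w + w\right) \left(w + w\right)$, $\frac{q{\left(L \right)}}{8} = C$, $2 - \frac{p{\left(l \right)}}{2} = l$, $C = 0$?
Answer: $i \sqrt{3518} \approx 59.313 i$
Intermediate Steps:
$p{\left(l \right)} = 4 - 2 l$
$q{\left(L \right)} = 0$ ($q{\left(L \right)} = 8 \cdot 0 = 0$)
$c{\left(r \right)} = 6$ ($c{\left(r \right)} = 4 - -2 = 4 + 2 = 6$)
$z{\left(w \right)} = - 32 w^{2}$ ($z{\left(w \right)} = - 8 \left(w + w\right) \left(w + w\right) = - 8 \cdot 2 w 2 w = - 8 \cdot 4 w^{2} = - 32 w^{2}$)
$\sqrt{-2366 + z{\left(c{\left(q{\left(-2 \right)} \right)} \right)}} = \sqrt{-2366 - 32 \cdot 6^{2}} = \sqrt{-2366 - 1152} = \sqrt{-3518} = i \sqrt{3518}$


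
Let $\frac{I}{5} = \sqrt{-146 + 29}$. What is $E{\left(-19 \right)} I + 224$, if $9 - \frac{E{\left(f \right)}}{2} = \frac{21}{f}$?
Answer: $224 + \frac{5760 i \sqrt{13}}{19} \approx 224.0 + 1093.1 i$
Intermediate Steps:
$E{\left(f \right)} = 18 - \frac{42}{f}$ ($E{\left(f \right)} = 18 - 2 \frac{21}{f} = 18 - \frac{42}{f}$)
$I = 15 i \sqrt{13}$ ($I = 5 \sqrt{-146 + 29} = 5 \sqrt{-117} = 5 \cdot 3 i \sqrt{13} = 15 i \sqrt{13} \approx 54.083 i$)
$E{\left(-19 \right)} I + 224 = \left(18 - \frac{42}{-19}\right) 15 i \sqrt{13} + 224 = \left(18 - - \frac{42}{19}\right) 15 i \sqrt{13} + 224 = \left(18 + \frac{42}{19}\right) 15 i \sqrt{13} + 224 = \frac{384 \cdot 15 i \sqrt{13}}{19} + 224 = \frac{5760 i \sqrt{13}}{19} + 224 = 224 + \frac{5760 i \sqrt{13}}{19}$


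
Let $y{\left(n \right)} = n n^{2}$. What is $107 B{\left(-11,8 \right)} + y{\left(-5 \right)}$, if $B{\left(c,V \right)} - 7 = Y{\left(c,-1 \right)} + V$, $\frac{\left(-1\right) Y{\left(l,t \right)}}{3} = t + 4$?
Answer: $517$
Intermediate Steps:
$Y{\left(l,t \right)} = -12 - 3 t$ ($Y{\left(l,t \right)} = - 3 \left(t + 4\right) = - 3 \left(4 + t\right) = -12 - 3 t$)
$B{\left(c,V \right)} = -2 + V$ ($B{\left(c,V \right)} = 7 + \left(\left(-12 - -3\right) + V\right) = 7 + \left(\left(-12 + 3\right) + V\right) = 7 + \left(-9 + V\right) = -2 + V$)
$y{\left(n \right)} = n^{3}$
$107 B{\left(-11,8 \right)} + y{\left(-5 \right)} = 107 \left(-2 + 8\right) + \left(-5\right)^{3} = 107 \cdot 6 - 125 = 642 - 125 = 517$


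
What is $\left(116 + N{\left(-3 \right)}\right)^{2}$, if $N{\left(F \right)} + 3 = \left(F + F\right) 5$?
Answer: $6889$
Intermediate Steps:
$N{\left(F \right)} = -3 + 10 F$ ($N{\left(F \right)} = -3 + \left(F + F\right) 5 = -3 + 2 F 5 = -3 + 10 F$)
$\left(116 + N{\left(-3 \right)}\right)^{2} = \left(116 + \left(-3 + 10 \left(-3\right)\right)\right)^{2} = \left(116 - 33\right)^{2} = 83^{2} = 6889$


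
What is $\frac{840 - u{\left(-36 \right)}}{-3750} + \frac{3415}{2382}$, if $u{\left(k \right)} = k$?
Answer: $\frac{1786603}{1488750} \approx 1.2001$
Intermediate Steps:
$\frac{840 - u{\left(-36 \right)}}{-3750} + \frac{3415}{2382} = \frac{840 - -36}{-3750} + \frac{3415}{2382} = \left(840 + 36\right) \left(- \frac{1}{3750}\right) + 3415 \cdot \frac{1}{2382} = 876 \left(- \frac{1}{3750}\right) + \frac{3415}{2382} = - \frac{146}{625} + \frac{3415}{2382} = \frac{1786603}{1488750}$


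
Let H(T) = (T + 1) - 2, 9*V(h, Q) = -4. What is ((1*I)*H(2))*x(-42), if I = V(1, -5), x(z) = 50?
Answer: -200/9 ≈ -22.222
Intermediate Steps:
V(h, Q) = -4/9 (V(h, Q) = (1/9)*(-4) = -4/9)
H(T) = -1 + T (H(T) = (1 + T) - 2 = -1 + T)
I = -4/9 ≈ -0.44444
((1*I)*H(2))*x(-42) = ((1*(-4/9))*(-1 + 2))*50 = -4/9*1*50 = -4/9*50 = -200/9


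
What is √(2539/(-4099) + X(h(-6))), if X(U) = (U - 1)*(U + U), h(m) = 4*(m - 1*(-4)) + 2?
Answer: √1400943923/4099 ≈ 9.1313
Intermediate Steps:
h(m) = 18 + 4*m (h(m) = 4*(m + 4) + 2 = 4*(4 + m) + 2 = (16 + 4*m) + 2 = 18 + 4*m)
X(U) = 2*U*(-1 + U) (X(U) = (-1 + U)*(2*U) = 2*U*(-1 + U))
√(2539/(-4099) + X(h(-6))) = √(2539/(-4099) + 2*(18 + 4*(-6))*(-1 + (18 + 4*(-6)))) = √(2539*(-1/4099) + 2*(18 - 24)*(-1 + (18 - 24))) = √(-2539/4099 + 2*(-6)*(-1 - 6)) = √(-2539/4099 + 2*(-6)*(-7)) = √(-2539/4099 + 84) = √(341777/4099) = √1400943923/4099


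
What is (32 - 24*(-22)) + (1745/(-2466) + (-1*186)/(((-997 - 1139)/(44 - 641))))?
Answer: 222681139/438948 ≈ 507.31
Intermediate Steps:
(32 - 24*(-22)) + (1745/(-2466) + (-1*186)/(((-997 - 1139)/(44 - 641)))) = (32 + 528) + (1745*(-1/2466) - 186/((-2136/(-597)))) = 560 + (-1745/2466 - 186/((-2136*(-1/597)))) = 560 + (-1745/2466 - 186/712/199) = 560 + (-1745/2466 - 186*199/712) = 560 + (-1745/2466 - 18507/356) = 560 - 23129741/438948 = 222681139/438948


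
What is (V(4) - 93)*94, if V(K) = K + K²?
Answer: -6862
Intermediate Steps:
(V(4) - 93)*94 = (4*(1 + 4) - 93)*94 = (4*5 - 93)*94 = (20 - 93)*94 = -73*94 = -6862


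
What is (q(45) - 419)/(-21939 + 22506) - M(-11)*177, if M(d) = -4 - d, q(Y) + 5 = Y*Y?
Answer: -700912/567 ≈ -1236.2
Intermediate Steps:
q(Y) = -5 + Y² (q(Y) = -5 + Y*Y = -5 + Y²)
(q(45) - 419)/(-21939 + 22506) - M(-11)*177 = ((-5 + 45²) - 419)/(-21939 + 22506) - (-4 - 1*(-11))*177 = ((-5 + 2025) - 419)/567 - (-4 + 11)*177 = (2020 - 419)*(1/567) - 7*177 = 1601*(1/567) - 1*1239 = 1601/567 - 1239 = -700912/567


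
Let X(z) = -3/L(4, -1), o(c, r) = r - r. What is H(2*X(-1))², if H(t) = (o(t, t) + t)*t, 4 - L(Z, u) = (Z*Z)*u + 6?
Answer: 81/2401 ≈ 0.033736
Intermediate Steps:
L(Z, u) = -2 - u*Z² (L(Z, u) = 4 - ((Z*Z)*u + 6) = 4 - (Z²*u + 6) = 4 - (u*Z² + 6) = 4 - (6 + u*Z²) = 4 + (-6 - u*Z²) = -2 - u*Z²)
o(c, r) = 0
X(z) = -3/14 (X(z) = -3/(-2 - 1*(-1)*4²) = -3/(-2 - 1*(-1)*16) = -3/(-2 + 16) = -3/14)
H(t) = t² (H(t) = (0 + t)*t = t*t = t²)
H(2*X(-1))² = ((2*(-3/14))²)² = ((-3/7)²)² = (9/49)² = 81/2401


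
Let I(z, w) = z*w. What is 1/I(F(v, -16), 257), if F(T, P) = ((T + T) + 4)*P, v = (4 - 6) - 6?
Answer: 1/49344 ≈ 2.0266e-5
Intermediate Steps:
v = -8 (v = -2 - 6 = -8)
F(T, P) = P*(4 + 2*T) (F(T, P) = (2*T + 4)*P = (4 + 2*T)*P = P*(4 + 2*T))
I(z, w) = w*z
1/I(F(v, -16), 257) = 1/(257*(2*(-16)*(2 - 8))) = 1/(257*(2*(-16)*(-6))) = 1/(257*192) = 1/49344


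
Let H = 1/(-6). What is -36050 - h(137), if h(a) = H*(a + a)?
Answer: -108013/3 ≈ -36004.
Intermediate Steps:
H = -⅙ ≈ -0.16667
h(a) = -a/3 (h(a) = -(a + a)/6 = -a/3)
-36050 - h(137) = -36050 - (-1)*137/3 = -36050 - 1*(-137/3) = -36050 + 137/3 = -108013/3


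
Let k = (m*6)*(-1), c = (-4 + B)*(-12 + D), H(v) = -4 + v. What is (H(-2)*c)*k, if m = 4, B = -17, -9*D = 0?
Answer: 36288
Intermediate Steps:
D = 0 (D = -⅑*0 = 0)
c = 252 (c = (-4 - 17)*(-12 + 0) = -21*(-12) = 252)
k = -24 (k = (4*6)*(-1) = 24*(-1) = -24)
(H(-2)*c)*k = ((-4 - 2)*252)*(-24) = -6*252*(-24) = -1512*(-24) = 36288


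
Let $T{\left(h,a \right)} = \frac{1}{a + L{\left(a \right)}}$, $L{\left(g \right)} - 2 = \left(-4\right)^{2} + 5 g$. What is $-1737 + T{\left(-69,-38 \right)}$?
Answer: $- \frac{364771}{210} \approx -1737.0$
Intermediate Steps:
$L{\left(g \right)} = 18 + 5 g$ ($L{\left(g \right)} = 2 + \left(\left(-4\right)^{2} + 5 g\right) = 2 + \left(16 + 5 g\right) = 18 + 5 g$)
$T{\left(h,a \right)} = \frac{1}{18 + 6 a}$ ($T{\left(h,a \right)} = \frac{1}{a + \left(18 + 5 a\right)} = \frac{1}{18 + 6 a}$)
$-1737 + T{\left(-69,-38 \right)} = -1737 + \frac{1}{6 \left(3 - 38\right)} = -1737 + \frac{1}{6 \left(-35\right)} = -1737 + \frac{1}{6} \left(- \frac{1}{35}\right) = -1737 - \frac{1}{210} = - \frac{364771}{210}$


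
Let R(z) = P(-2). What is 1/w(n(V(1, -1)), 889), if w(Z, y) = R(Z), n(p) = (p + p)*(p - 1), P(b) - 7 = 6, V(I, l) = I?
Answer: 1/13 ≈ 0.076923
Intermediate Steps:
P(b) = 13 (P(b) = 7 + 6 = 13)
n(p) = 2*p*(-1 + p) (n(p) = (2*p)*(-1 + p) = 2*p*(-1 + p))
R(z) = 13
w(Z, y) = 13
1/w(n(V(1, -1)), 889) = 1/13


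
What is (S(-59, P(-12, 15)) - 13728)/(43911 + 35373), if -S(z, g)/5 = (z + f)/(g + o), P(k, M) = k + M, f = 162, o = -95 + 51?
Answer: -562333/3250644 ≈ -0.17299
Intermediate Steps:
o = -44
P(k, M) = M + k
S(z, g) = -5*(162 + z)/(-44 + g) (S(z, g) = -5*(z + 162)/(g - 44) = -5*(162 + z)/(-44 + g))
(S(-59, P(-12, 15)) - 13728)/(43911 + 35373) = (5*(-162 - 1*(-59))/(-44 + (15 - 12)) - 13728)/(43911 + 35373) = (5*(-162 + 59)/(-44 + 3) - 13728)/79284 = (5*(-103)/(-41) - 13728)*(1/79284) = (5*(-1/41)*(-103) - 13728)*(1/79284) = (515/41 - 13728)*(1/79284) = -562333/41*1/79284 = -562333/3250644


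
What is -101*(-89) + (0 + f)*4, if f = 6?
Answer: 9013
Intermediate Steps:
-101*(-89) + (0 + f)*4 = -101*(-89) + (0 + 6)*4 = 8989 + 6*4 = 8989 + 24 = 9013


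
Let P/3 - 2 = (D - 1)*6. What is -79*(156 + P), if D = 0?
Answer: -11376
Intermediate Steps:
P = -12 (P = 6 + 3*((0 - 1)*6) = 6 + 3*(-1*6) = 6 + 3*(-6) = 6 - 18 = -12)
-79*(156 + P) = -79*(156 - 12) = -79*144 = -11376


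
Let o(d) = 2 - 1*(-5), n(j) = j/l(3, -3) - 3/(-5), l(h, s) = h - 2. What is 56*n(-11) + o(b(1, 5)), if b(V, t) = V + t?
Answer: -2877/5 ≈ -575.40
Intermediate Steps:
l(h, s) = -2 + h
n(j) = ⅗ + j (n(j) = j/(-2 + 3) - 3/(-5) = j/1 - 3*(-⅕) = j*1 + ⅗ = j + ⅗ = ⅗ + j)
o(d) = 7 (o(d) = 2 + 5 = 7)
56*n(-11) + o(b(1, 5)) = 56*(⅗ - 11) + 7 = 56*(-52/5) + 7 = -2912/5 + 7 = -2877/5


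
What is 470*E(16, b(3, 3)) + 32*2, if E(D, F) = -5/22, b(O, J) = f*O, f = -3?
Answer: -471/11 ≈ -42.818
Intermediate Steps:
b(O, J) = -3*O
E(D, F) = -5/22 (E(D, F) = -5*1/22 = -5/22)
470*E(16, b(3, 3)) + 32*2 = 470*(-5/22) + 32*2 = -1175/11 + 64 = -471/11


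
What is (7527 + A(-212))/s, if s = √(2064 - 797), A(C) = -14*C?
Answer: 10495*√1267/1267 ≈ 294.85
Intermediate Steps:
s = √1267 ≈ 35.595
(7527 + A(-212))/s = (7527 - 14*(-212))/(√1267) = (7527 + 2968)*(√1267/1267) = 10495*(√1267/1267) = 10495*√1267/1267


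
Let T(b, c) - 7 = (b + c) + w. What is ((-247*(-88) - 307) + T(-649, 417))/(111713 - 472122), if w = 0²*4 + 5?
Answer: -21209/360409 ≈ -0.058847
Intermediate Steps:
w = 5 (w = 0*4 + 5 = 0 + 5 = 5)
T(b, c) = 12 + b + c (T(b, c) = 7 + ((b + c) + 5) = 7 + (5 + b + c) = 12 + b + c)
((-247*(-88) - 307) + T(-649, 417))/(111713 - 472122) = ((-247*(-88) - 307) + (12 - 649 + 417))/(111713 - 472122) = ((21736 - 307) - 220)/(-360409) = (21429 - 220)*(-1/360409) = 21209*(-1/360409) = -21209/360409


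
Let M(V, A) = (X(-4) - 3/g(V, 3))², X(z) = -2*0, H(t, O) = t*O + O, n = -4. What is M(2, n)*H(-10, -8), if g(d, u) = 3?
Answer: 72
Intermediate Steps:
H(t, O) = O + O*t (H(t, O) = O*t + O = O + O*t)
X(z) = 0
M(V, A) = 1 (M(V, A) = (0 - 3/3)² = (0 - 3*⅓)² = (0 - 1)² = (-1)² = 1)
M(2, n)*H(-10, -8) = 1*(-8*(1 - 10)) = 1*(-8*(-9)) = 1*72 = 72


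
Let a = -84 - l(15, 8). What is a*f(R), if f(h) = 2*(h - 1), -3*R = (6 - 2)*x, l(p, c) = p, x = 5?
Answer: 1518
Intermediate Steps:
R = -20/3 (R = -(6 - 2)*5/3 = -4*5/3 = -1/3*20 = -20/3 ≈ -6.6667)
a = -99 (a = -84 - 1*15 = -84 - 15 = -99)
f(h) = -2 + 2*h (f(h) = 2*(-1 + h) = -2 + 2*h)
a*f(R) = -99*(-2 + 2*(-20/3)) = -99*(-2 - 40/3) = -99*(-46/3) = 1518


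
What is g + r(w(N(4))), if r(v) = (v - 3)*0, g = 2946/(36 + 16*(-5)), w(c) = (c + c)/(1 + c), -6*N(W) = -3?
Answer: -1473/22 ≈ -66.955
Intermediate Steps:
N(W) = ½ (N(W) = -⅙*(-3) = ½)
w(c) = 2*c/(1 + c) (w(c) = (2*c)/(1 + c) = 2*c/(1 + c))
g = -1473/22 (g = 2946/(36 - 80) = 2946/(-44) = 2946*(-1/44) = -1473/22 ≈ -66.955)
r(v) = 0 (r(v) = (-3 + v)*0 = 0)
g + r(w(N(4))) = -1473/22 + 0 = -1473/22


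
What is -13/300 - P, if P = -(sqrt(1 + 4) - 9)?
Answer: -2713/300 + sqrt(5) ≈ -6.8073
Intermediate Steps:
P = 9 - sqrt(5) (P = -(sqrt(5) - 9) = -(-9 + sqrt(5)) = 9 - sqrt(5) ≈ 6.7639)
-13/300 - P = -13/300 - (9 - sqrt(5)) = -13*1/300 + (-9 + sqrt(5)) = -13/300 + (-9 + sqrt(5)) = -2713/300 + sqrt(5)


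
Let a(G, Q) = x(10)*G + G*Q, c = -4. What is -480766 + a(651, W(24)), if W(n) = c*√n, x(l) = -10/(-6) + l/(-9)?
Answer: -1441213/3 - 5208*√6 ≈ -4.9316e+5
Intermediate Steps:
x(l) = 5/3 - l/9 (x(l) = -10*(-⅙) + l*(-⅑) = 5/3 - l/9)
W(n) = -4*√n
a(G, Q) = 5*G/9 + G*Q (a(G, Q) = (5/3 - ⅑*10)*G + G*Q = (5/3 - 10/9)*G + G*Q = 5*G/9 + G*Q)
-480766 + a(651, W(24)) = -480766 + (⅑)*651*(5 + 9*(-8*√6)) = -480766 + (⅑)*651*(5 - 72*√6) = -480766 + (1085/3 - 5208*√6) = -1441213/3 - 5208*√6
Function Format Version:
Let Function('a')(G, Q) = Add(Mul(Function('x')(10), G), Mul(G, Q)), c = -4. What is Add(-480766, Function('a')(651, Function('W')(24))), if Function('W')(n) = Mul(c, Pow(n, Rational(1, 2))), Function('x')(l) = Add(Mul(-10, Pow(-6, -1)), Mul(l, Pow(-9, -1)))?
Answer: Add(Rational(-1441213, 3), Mul(-5208, Pow(6, Rational(1, 2)))) ≈ -4.9316e+5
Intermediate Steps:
Function('x')(l) = Add(Rational(5, 3), Mul(Rational(-1, 9), l)) (Function('x')(l) = Add(Mul(-10, Rational(-1, 6)), Mul(l, Rational(-1, 9))) = Add(Rational(5, 3), Mul(Rational(-1, 9), l)))
Function('W')(n) = Mul(-4, Pow(n, Rational(1, 2)))
Function('a')(G, Q) = Add(Mul(Rational(5, 9), G), Mul(G, Q)) (Function('a')(G, Q) = Add(Mul(Add(Rational(5, 3), Mul(Rational(-1, 9), 10)), G), Mul(G, Q)) = Add(Mul(Add(Rational(5, 3), Rational(-10, 9)), G), Mul(G, Q)) = Add(Mul(Rational(5, 9), G), Mul(G, Q)))
Add(-480766, Function('a')(651, Function('W')(24))) = Add(-480766, Mul(Rational(1, 9), 651, Add(5, Mul(9, Mul(-4, Pow(24, Rational(1, 2))))))) = Add(-480766, Mul(Rational(1, 9), 651, Add(5, Mul(9, Mul(-4, Mul(2, Pow(6, Rational(1, 2)))))))) = Add(-480766, Mul(Rational(1, 9), 651, Add(5, Mul(9, Mul(-8, Pow(6, Rational(1, 2))))))) = Add(-480766, Mul(Rational(1, 9), 651, Add(5, Mul(-72, Pow(6, Rational(1, 2)))))) = Add(-480766, Add(Rational(1085, 3), Mul(-5208, Pow(6, Rational(1, 2))))) = Add(Rational(-1441213, 3), Mul(-5208, Pow(6, Rational(1, 2))))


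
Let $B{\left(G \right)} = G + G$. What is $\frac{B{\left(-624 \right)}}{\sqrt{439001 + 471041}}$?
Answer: $- \frac{624 \sqrt{910042}}{455021} \approx -1.3082$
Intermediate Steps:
$B{\left(G \right)} = 2 G$
$\frac{B{\left(-624 \right)}}{\sqrt{439001 + 471041}} = \frac{2 \left(-624\right)}{\sqrt{439001 + 471041}} = - \frac{1248}{\sqrt{910042}} = - 1248 \frac{\sqrt{910042}}{910042} = - \frac{624 \sqrt{910042}}{455021}$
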